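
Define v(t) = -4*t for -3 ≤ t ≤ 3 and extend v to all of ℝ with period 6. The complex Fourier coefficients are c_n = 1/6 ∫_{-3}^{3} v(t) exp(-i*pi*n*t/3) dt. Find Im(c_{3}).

Since v is real-valued, Im(c_{3}) = -1/6 ∫_{-3}^{3} v(t) sin(pi*t) dt = -b_{3}/2.
v is odd and sin(pi*t) is odd, so the integrand is even: ∫_{-3}^{3} v(t) sin(pi*t) dt = 2∫_0^{3} v(t) sin(pi*t) dt.
Integrating by parts (boundary term plus one more integral), an antiderivative of (-4*t) sin(pi*t) is 4*t*cos(pi*t)/pi - 4*sin(pi*t)/pi**2; evaluating from 0 to 3: ∫_{0}^{3} (-4*t) sin(pi*t) dt = (-12/pi) - (0) = -12/pi.
So ∫_{-3}^{3} v(t) sin(pi*t) dt = -24/pi.
Hence Im(c_{3}) = (-1/6)·(-24/pi) = 4/pi.

4/pi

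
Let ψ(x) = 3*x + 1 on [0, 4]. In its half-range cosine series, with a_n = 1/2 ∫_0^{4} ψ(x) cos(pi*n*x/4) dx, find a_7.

-48/(49*pi**2)

a_7 = 1/2 ∫_0^{4} (3*x + 1) cos(7*pi*x/4) dx.
Integrating by parts (boundary term plus one more integral), an antiderivative of (3*x + 1) cos(7*pi*x/4) is 12*x*sin(7*pi*x/4)/(7*pi) + 4*sin(7*pi*x/4)/(7*pi) + 48*cos(7*pi*x/4)/(49*pi**2); evaluating from 0 to 4: ∫_{0}^{4} (3*x + 1) cos(7*pi*x/4) dx = (-48/(49*pi**2)) - (48/(49*pi**2)) = -96/(49*pi**2).
Hence a_7 = (1/2)·(-96/(49*pi**2)) = -48/(49*pi**2).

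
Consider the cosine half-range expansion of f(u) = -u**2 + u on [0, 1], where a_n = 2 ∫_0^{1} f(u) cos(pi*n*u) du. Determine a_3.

a_3 = 2 ∫_0^{1} (-u**2 + u) cos(3*pi*u) du.
Integrating by parts twice (tabular method), an antiderivative of (-u**2 + u) cos(3*pi*u) is -u**2*sin(3*pi*u)/(3*pi) + u*sin(3*pi*u)/(3*pi) - 2*u*cos(3*pi*u)/(9*pi**2) + 2*sin(3*pi*u)/(27*pi**3) + cos(3*pi*u)/(9*pi**2); evaluating from 0 to 1: ∫_{0}^{1} (-u**2 + u) cos(3*pi*u) du = (1/(9*pi**2)) - (1/(9*pi**2)) = 0.
Hence a_3 = 2·(0) = 0.

0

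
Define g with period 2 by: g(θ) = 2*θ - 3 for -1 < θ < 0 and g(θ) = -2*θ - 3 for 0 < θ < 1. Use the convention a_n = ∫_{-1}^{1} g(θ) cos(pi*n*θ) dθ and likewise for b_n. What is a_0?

-8

a_0 = ∫_{-1}^{1} g(θ) dθ = -8.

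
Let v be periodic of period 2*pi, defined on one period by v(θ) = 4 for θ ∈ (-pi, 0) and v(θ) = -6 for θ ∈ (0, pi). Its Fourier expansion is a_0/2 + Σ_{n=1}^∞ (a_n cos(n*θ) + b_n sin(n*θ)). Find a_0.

-2

a_0 = 1/pi ∫_{-pi}^{pi} v(θ) dθ = 1/pi · (-2*pi) = -2.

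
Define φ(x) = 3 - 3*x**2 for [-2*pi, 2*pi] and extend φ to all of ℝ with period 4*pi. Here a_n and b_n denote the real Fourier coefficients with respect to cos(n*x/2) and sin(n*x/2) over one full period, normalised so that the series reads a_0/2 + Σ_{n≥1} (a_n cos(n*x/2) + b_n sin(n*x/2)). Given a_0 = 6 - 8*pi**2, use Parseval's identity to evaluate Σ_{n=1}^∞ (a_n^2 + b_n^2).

128*pi**4/5

Parseval: a_0^2/2 + Σ_{n≥1} (a_n^2+b_n^2) = (1/(2*pi)) ∫_{-2*pi}^{2*pi} φ(x)^2 dx = -48*pi**2 + 18 + 288*pi**4/5.
Subtract a_0^2/2 = 2*(3 - 4*pi**2)**2: Σ (a_n^2+b_n^2) = 128*pi**4/5.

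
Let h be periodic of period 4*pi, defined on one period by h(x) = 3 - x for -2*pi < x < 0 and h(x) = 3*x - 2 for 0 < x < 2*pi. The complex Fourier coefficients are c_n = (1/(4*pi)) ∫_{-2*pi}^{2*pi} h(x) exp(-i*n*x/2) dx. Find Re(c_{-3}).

-8/(9*pi)

Since h is real-valued, Re(c_{-3}) = (1/(4*pi)) ∫_{-2*pi}^{2*pi} h(x) cos(-3*x/2) dx = a_{3}/2.
Split the integral at the breakpoints.
Integrating by parts (boundary term plus one more integral), an antiderivative of (3 - x) cos(-3*x/2) is -2*x*sin(3*x/2)/3 + 2*sin(3*x/2) - 4*cos(3*x/2)/9; evaluating from -2*pi to 0: ∫_{-2*pi}^{0} (3 - x) cos(-3*x/2) dx = (-4/9) - (4/9) = -8/9.
Integrating by parts (boundary term plus one more integral), an antiderivative of (3*x - 2) cos(-3*x/2) is 2*x*sin(3*x/2) - 4*sin(3*x/2)/3 + 4*cos(3*x/2)/3; evaluating from 0 to 2*pi: ∫_{0}^{2*pi} (3*x - 2) cos(-3*x/2) dx = (-4/3) - (4/3) = -8/3.
So ∫_{-2*pi}^{2*pi} h(x) cos(-3*x/2) dx = -32/9.
Hence Re(c_{-3}) = (1/(4*pi))·(-32/9) = -8/(9*pi).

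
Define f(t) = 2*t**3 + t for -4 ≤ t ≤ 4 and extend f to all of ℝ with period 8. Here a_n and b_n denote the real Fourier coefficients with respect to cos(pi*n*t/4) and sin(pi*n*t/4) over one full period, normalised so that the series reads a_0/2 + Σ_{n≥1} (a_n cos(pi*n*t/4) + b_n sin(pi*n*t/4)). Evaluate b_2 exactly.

-132/pi + 192/pi**3

b_2 = 1/4 ∫_{-4}^{4} f(t) sin(pi*t/2) dt.
f is odd and sin(pi*t/2) is odd, so the integrand is even and b_2 = 1/2 ∫_0^{4} f(t) sin(pi*t/2) dt.
Integrating by parts three times (tabular method), an antiderivative of (2*t**3 + t) sin(pi*t/2) is -4*t**3*cos(pi*t/2)/pi + 24*t**2*sin(pi*t/2)/pi**2 - 2*t*cos(pi*t/2)/pi + 96*t*cos(pi*t/2)/pi**3 - 192*sin(pi*t/2)/pi**4 + 4*sin(pi*t/2)/pi**2; evaluating from 0 to 4: ∫_{0}^{4} (2*t**3 + t) sin(pi*t/2) dt = (-264/pi + 384/pi**3) - (0) = -264/pi + 384/pi**3.
Hence b_2 = (1/2)·(-264/pi + 384/pi**3) = -132/pi + 192/pi**3.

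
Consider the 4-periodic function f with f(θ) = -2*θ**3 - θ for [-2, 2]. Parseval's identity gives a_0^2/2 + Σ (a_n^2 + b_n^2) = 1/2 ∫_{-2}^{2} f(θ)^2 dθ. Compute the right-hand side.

10648/105

1/2 ∫_{-2}^{2} f(θ)^2 dθ = 1/2 · (21296/105) = 10648/105.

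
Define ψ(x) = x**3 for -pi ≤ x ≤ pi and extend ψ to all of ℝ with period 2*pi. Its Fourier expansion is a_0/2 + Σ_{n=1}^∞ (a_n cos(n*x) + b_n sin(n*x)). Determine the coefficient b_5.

b_5 = 1/pi ∫_{-pi}^{pi} ψ(x) sin(5*x) dx.
ψ is odd and sin(5*x) is odd, so the integrand is even and b_5 = 2/pi ∫_0^{pi} ψ(x) sin(5*x) dx.
Integrating by parts three times (tabular method), an antiderivative of (x**3) sin(5*x) is -x**3*cos(5*x)/5 + 3*x**2*sin(5*x)/25 + 6*x*cos(5*x)/125 - 6*sin(5*x)/625; evaluating from 0 to pi: ∫_{0}^{pi} (x**3) sin(5*x) dx = (pi*(-6 + 25*pi**2)/125) - (0) = pi*(-6 + 25*pi**2)/125.
Hence b_5 = (2/pi)·(pi*(-6 + 25*pi**2)/125) = -12/125 + 2*pi**2/5.

-12/125 + 2*pi**2/5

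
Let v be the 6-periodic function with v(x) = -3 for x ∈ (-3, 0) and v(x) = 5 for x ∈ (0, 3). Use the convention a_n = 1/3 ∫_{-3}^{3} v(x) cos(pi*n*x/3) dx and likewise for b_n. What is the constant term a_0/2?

1

a_0 = 1/3 ∫_{-3}^{3} v(x) dx = 1/3 · (6) = 2.
So the constant term a_0/2 = 1.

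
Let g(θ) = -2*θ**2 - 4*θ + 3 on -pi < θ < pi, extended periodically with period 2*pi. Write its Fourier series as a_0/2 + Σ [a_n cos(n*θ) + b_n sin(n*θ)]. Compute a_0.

a_0 = 1/pi ∫_{-pi}^{pi} g(θ) dθ = 1/pi · (-4*pi**3/3 + 6*pi) = 6 - 4*pi**2/3.

6 - 4*pi**2/3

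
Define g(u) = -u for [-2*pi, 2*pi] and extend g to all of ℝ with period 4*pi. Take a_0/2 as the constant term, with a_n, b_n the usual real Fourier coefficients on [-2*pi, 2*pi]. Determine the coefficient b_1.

b_1 = (1/(2*pi)) ∫_{-2*pi}^{2*pi} g(u) sin(u/2) du.
g is odd and sin(u/2) is odd, so the integrand is even and b_1 = 1/pi ∫_0^{2*pi} g(u) sin(u/2) du.
Integrating by parts (boundary term plus one more integral), an antiderivative of (-u) sin(u/2) is 2*u*cos(u/2) - 4*sin(u/2); evaluating from 0 to 2*pi: ∫_{0}^{2*pi} (-u) sin(u/2) du = (-4*pi) - (0) = -4*pi.
Hence b_1 = (1/pi)·(-4*pi) = -4.

-4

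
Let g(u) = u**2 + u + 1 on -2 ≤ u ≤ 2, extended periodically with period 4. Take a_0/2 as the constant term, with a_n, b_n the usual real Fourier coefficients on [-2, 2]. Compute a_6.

4/(9*pi**2)

a_6 = 1/2 ∫_{-2}^{2} g(u) cos(3*pi*u) du.
Integrating by parts twice (tabular method), an antiderivative of (u**2 + u + 1) cos(3*pi*u) is u**2*sin(3*pi*u)/(3*pi) + u*sin(3*pi*u)/(3*pi) + 2*u*cos(3*pi*u)/(9*pi**2) - 2*sin(3*pi*u)/(27*pi**3) + sin(3*pi*u)/(3*pi) + cos(3*pi*u)/(9*pi**2); evaluating from -2 to 2: ∫_{-2}^{2} (u**2 + u + 1) cos(3*pi*u) du = (5/(9*pi**2)) - (-1/(3*pi**2)) = 8/(9*pi**2).
Hence a_6 = (1/2)·(8/(9*pi**2)) = 4/(9*pi**2).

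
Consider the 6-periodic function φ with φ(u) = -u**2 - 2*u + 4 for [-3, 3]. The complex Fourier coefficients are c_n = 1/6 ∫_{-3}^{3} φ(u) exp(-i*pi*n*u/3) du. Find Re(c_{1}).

18/pi**2

Since φ is real-valued, Re(c_{1}) = 1/6 ∫_{-3}^{3} φ(u) cos(pi*u/3) du = a_{1}/2.
Integrating by parts twice (tabular method), an antiderivative of (-u**2 - 2*u + 4) cos(pi*u/3) is -3*u**2*sin(pi*u/3)/pi - 6*u*sin(pi*u/3)/pi - 18*u*cos(pi*u/3)/pi**2 + 54*sin(pi*u/3)/pi**3 + 12*sin(pi*u/3)/pi - 18*cos(pi*u/3)/pi**2; evaluating from -3 to 3: ∫_{-3}^{3} (-u**2 - 2*u + 4) cos(pi*u/3) du = (72/pi**2) - (-36/pi**2) = 108/pi**2.
Hence Re(c_{1}) = (1/6)·(108/pi**2) = 18/pi**2.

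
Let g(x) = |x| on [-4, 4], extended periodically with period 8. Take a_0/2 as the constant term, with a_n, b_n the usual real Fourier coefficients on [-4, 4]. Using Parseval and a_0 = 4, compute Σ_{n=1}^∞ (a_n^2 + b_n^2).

8/3

Parseval: a_0^2/2 + Σ_{n≥1} (a_n^2+b_n^2) = 1/4 ∫_{-4}^{4} g(x)^2 dx = 32/3.
Subtract a_0^2/2 = 8: Σ (a_n^2+b_n^2) = 8/3.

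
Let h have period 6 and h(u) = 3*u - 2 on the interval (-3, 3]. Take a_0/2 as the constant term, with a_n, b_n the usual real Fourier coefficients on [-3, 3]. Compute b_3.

6/pi

b_3 = 1/3 ∫_{-3}^{3} h(u) sin(pi*u) du.
Integrating by parts (boundary term plus one more integral), an antiderivative of (3*u - 2) sin(pi*u) is -3*u*cos(pi*u)/pi + 3*sin(pi*u)/pi**2 + 2*cos(pi*u)/pi; evaluating from -3 to 3: ∫_{-3}^{3} (3*u - 2) sin(pi*u) du = (7/pi) - (-11/pi) = 18/pi.
Hence b_3 = (1/3)·(18/pi) = 6/pi.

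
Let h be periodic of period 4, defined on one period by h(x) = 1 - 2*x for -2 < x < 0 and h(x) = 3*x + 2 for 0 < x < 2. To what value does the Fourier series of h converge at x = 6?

x = 6 differs from x = -2 by 2 full period(s), and the series is 4-periodic.
At x = -2 the one-sided limits are h(-2^-) = 8 and h(-2^+) = 5.
By Dirichlet's theorem the series converges to their average, [(8) + (5)]/2 = 13/2.

13/2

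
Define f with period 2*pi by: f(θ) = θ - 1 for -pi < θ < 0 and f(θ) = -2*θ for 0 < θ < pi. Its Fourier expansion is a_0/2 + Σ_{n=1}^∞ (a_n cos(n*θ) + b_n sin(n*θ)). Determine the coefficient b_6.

1/6

b_6 = 1/pi ∫_{-pi}^{pi} f(θ) sin(6*θ) dθ.
Split the integral at the breakpoints.
Integrating by parts (boundary term plus one more integral), an antiderivative of (θ - 1) sin(6*θ) is -θ*cos(6*θ)/6 + sin(6*θ)/36 + cos(6*θ)/6; evaluating from -pi to 0: ∫_{-pi}^{0} (θ - 1) sin(6*θ) dθ = (1/6) - (1/6 + pi/6) = -pi/6.
Integrating by parts (boundary term plus one more integral), an antiderivative of (-2*θ) sin(6*θ) is θ*cos(6*θ)/3 - sin(6*θ)/18; evaluating from 0 to pi: ∫_{0}^{pi} (-2*θ) sin(6*θ) dθ = (pi/3) - (0) = pi/3.
Summing the pieces and multiplying by (1/pi) gives b_6 = 1/6.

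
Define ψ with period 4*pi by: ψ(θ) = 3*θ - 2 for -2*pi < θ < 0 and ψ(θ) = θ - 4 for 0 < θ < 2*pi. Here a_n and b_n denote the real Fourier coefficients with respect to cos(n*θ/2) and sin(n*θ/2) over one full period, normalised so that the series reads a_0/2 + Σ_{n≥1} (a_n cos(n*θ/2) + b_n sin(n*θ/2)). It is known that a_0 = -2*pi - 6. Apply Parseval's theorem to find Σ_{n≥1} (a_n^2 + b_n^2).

-8*pi + 2 + 34*pi**2/3

Parseval: a_0^2/2 + Σ_{n≥1} (a_n^2+b_n^2) = (1/(2*pi)) ∫_{-2*pi}^{2*pi} ψ(θ)^2 dθ = 4*pi + 20 + 40*pi**2/3.
Subtract a_0^2/2 = 2*(3 + pi)**2: Σ (a_n^2+b_n^2) = -8*pi + 2 + 34*pi**2/3.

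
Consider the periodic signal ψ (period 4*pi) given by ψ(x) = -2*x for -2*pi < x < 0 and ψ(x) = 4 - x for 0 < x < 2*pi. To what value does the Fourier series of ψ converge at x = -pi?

2*pi

ψ is continuous at x = -pi with value 2*pi, so the series converges to 2*pi there.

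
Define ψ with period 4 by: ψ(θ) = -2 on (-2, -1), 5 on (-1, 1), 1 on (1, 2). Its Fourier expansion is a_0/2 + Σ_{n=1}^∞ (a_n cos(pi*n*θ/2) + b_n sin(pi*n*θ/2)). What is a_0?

9/2

a_0 = 1/2 ∫_{-2}^{2} ψ(θ) dθ = 1/2 · (9) = 9/2.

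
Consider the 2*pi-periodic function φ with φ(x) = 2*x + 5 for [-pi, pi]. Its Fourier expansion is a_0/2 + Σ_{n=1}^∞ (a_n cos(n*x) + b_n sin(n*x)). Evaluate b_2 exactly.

b_2 = 1/pi ∫_{-pi}^{pi} φ(x) sin(2*x) dx.
Integrating by parts (boundary term plus one more integral), an antiderivative of (2*x + 5) sin(2*x) is -x*cos(2*x) + sin(2*x)/2 - 5*cos(2*x)/2; evaluating from -pi to pi: ∫_{-pi}^{pi} (2*x + 5) sin(2*x) dx = (-pi - 5/2) - (-5/2 + pi) = -2*pi.
Hence b_2 = (1/pi)·(-2*pi) = -2.

-2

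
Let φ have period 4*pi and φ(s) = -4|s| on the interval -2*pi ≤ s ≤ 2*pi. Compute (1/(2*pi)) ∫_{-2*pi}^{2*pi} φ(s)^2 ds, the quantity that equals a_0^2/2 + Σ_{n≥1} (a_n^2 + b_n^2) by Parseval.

128*pi**2/3

(1/(2*pi)) ∫_{-2*pi}^{2*pi} φ(s)^2 ds = (1/(2*pi)) · (256*pi**3/3) = 128*pi**2/3.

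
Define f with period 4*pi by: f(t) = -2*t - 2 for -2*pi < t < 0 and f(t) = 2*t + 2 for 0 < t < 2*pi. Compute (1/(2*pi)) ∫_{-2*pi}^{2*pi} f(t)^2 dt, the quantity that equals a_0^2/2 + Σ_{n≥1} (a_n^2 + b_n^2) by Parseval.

(1/(2*pi)) ∫_{-2*pi}^{2*pi} f(t)^2 dt = (1/(2*pi)) · (16*pi + 64*pi**3/3) = 8 + 32*pi**2/3.

8 + 32*pi**2/3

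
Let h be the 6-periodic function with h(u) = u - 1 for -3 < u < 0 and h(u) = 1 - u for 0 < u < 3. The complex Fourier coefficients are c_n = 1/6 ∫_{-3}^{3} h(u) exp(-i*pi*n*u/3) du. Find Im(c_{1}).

Since h is real-valued, Im(c_{1}) = -1/6 ∫_{-3}^{3} h(u) sin(pi*u/3) du = -b_{1}/2.
Split the integral at the breakpoints.
Integrating by parts (boundary term plus one more integral), an antiderivative of (u - 1) sin(pi*u/3) is -3*u*cos(pi*u/3)/pi + 9*sin(pi*u/3)/pi**2 + 3*cos(pi*u/3)/pi; evaluating from -3 to 0: ∫_{-3}^{0} (u - 1) sin(pi*u/3) du = (3/pi) - (-12/pi) = 15/pi.
Integrating by parts (boundary term plus one more integral), an antiderivative of (1 - u) sin(pi*u/3) is 3*u*cos(pi*u/3)/pi - 9*sin(pi*u/3)/pi**2 - 3*cos(pi*u/3)/pi; evaluating from 0 to 3: ∫_{0}^{3} (1 - u) sin(pi*u/3) du = (-6/pi) - (-3/pi) = -3/pi.
So ∫_{-3}^{3} h(u) sin(pi*u/3) du = 12/pi.
Hence Im(c_{1}) = (-1/6)·(12/pi) = -2/pi.

-2/pi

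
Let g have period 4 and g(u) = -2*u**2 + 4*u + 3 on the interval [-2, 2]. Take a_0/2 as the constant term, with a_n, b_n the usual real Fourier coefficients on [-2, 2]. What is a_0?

2/3

a_0 = 1/2 ∫_{-2}^{2} g(u) du = 1/2 · (4/3) = 2/3.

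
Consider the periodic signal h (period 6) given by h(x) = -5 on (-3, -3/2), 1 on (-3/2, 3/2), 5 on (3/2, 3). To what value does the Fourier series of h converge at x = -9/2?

3

x = -9/2 differs from x = 3/2 by -1 full period(s), and the series is 6-periodic.
At x = 3/2 the one-sided limits are h(3/2^-) = 1 and h(3/2^+) = 5.
By Dirichlet's theorem the series converges to their average, [(1) + (5)]/2 = 3.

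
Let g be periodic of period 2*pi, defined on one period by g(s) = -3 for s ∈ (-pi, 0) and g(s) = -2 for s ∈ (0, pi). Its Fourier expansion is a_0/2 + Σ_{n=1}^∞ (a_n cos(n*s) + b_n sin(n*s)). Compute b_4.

0

b_4 = 1/pi ∫_{-pi}^{pi} g(s) sin(4*s) ds.
Split the integral at the breakpoints.
Directly, an antiderivative of (-3) sin(4*s) is 3*cos(4*s)/4; evaluating from -pi to 0: ∫_{-pi}^{0} (-3) sin(4*s) ds = (3/4) - (3/4) = 0.
Directly, an antiderivative of (-2) sin(4*s) is cos(4*s)/2; evaluating from 0 to pi: ∫_{0}^{pi} (-2) sin(4*s) ds = (1/2) - (1/2) = 0.
Summing the pieces and multiplying by (1/pi) gives b_4 = 0.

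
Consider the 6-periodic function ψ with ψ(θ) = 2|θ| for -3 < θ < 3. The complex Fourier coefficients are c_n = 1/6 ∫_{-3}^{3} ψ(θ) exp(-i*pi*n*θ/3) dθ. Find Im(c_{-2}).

Since ψ is real-valued, Im(c_{-2}) = -1/6 ∫_{-3}^{3} ψ(θ) sin(-2*pi*θ/3) dθ = b_{2}/2.
(ψ is even, so the integrand is odd over a symmetric interval and the integral vanishes.)

0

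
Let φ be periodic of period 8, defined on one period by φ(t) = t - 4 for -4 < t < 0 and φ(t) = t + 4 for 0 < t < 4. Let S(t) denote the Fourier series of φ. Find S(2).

φ is continuous at t = 2 with value 6, so the series converges to 6 there.

6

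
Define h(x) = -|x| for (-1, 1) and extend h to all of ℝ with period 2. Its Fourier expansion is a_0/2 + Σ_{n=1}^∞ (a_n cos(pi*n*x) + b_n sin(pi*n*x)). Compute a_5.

4/(25*pi**2)

a_5 = ∫_{-1}^{1} h(x) cos(5*pi*x) dx.
h is even and cos(5*pi*x) is even, so the integrand is even and a_5 = 2 ∫_0^{1} h(x) cos(5*pi*x) dx.
Integrating by parts (boundary term plus one more integral), an antiderivative of (-x) cos(5*pi*x) is -x*sin(5*pi*x)/(5*pi) - cos(5*pi*x)/(25*pi**2); evaluating from 0 to 1: ∫_{0}^{1} (-x) cos(5*pi*x) dx = (1/(25*pi**2)) - (-1/(25*pi**2)) = 2/(25*pi**2).
Hence a_5 = 2·(2/(25*pi**2)) = 4/(25*pi**2).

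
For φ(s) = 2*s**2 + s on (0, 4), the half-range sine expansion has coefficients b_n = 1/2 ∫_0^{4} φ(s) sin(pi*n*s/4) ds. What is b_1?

-256/pi**3 + 72/pi

b_1 = 1/2 ∫_0^{4} (2*s**2 + s) sin(pi*s/4) ds.
Integrating by parts twice (tabular method), an antiderivative of (2*s**2 + s) sin(pi*s/4) is -8*s**2*cos(pi*s/4)/pi + 64*s*sin(pi*s/4)/pi**2 - 4*s*cos(pi*s/4)/pi + 16*sin(pi*s/4)/pi**2 + 256*cos(pi*s/4)/pi**3; evaluating from 0 to 4: ∫_{0}^{4} (2*s**2 + s) sin(pi*s/4) ds = (-256/pi**3 + 144/pi) - (256/pi**3) = -512/pi**3 + 144/pi.
Hence b_1 = (1/2)·(-512/pi**3 + 144/pi) = -256/pi**3 + 72/pi.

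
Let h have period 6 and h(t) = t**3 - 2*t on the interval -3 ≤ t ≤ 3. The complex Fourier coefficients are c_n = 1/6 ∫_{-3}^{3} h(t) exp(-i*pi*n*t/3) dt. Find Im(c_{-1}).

-162/pi**3 + 21/pi

Since h is real-valued, Im(c_{-1}) = -1/6 ∫_{-3}^{3} h(t) sin(-pi*t/3) dt = b_{1}/2.
h is odd and sin(-pi*t/3) is odd, so the integrand is even: ∫_{-3}^{3} h(t) sin(-pi*t/3) dt = 2∫_0^{3} h(t) sin(-pi*t/3) dt.
Integrating by parts three times (tabular method), an antiderivative of (t**3 - 2*t) sin(-pi*t/3) is 3*t**3*cos(pi*t/3)/pi - 27*t**2*sin(pi*t/3)/pi**2 - 162*t*cos(pi*t/3)/pi**3 - 6*t*cos(pi*t/3)/pi + 18*sin(pi*t/3)/pi**2 + 486*sin(pi*t/3)/pi**4; evaluating from 0 to 3: ∫_{0}^{3} (t**3 - 2*t) sin(-pi*t/3) dt = (-63/pi + 486/pi**3) - (0) = -63/pi + 486/pi**3.
So ∫_{-3}^{3} h(t) sin(-pi*t/3) dt = -126/pi + 972/pi**3.
Hence Im(c_{-1}) = (-1/6)·(-126/pi + 972/pi**3) = -162/pi**3 + 21/pi.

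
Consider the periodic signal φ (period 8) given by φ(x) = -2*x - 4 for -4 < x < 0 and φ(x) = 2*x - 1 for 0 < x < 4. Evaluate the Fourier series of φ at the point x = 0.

At x = 0 the one-sided limits are φ(0^-) = -4 and φ(0^+) = -1.
By Dirichlet's theorem the series converges to their average, [(-4) + (-1)]/2 = -5/2.

-5/2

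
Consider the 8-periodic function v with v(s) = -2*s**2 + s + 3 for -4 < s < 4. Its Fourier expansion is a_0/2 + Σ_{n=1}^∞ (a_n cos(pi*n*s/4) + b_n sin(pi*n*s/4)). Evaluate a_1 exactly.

128/pi**2

a_1 = 1/4 ∫_{-4}^{4} v(s) cos(pi*s/4) ds.
Integrating by parts twice (tabular method), an antiderivative of (-2*s**2 + s + 3) cos(pi*s/4) is -8*s**2*sin(pi*s/4)/pi + 4*s*sin(pi*s/4)/pi - 64*s*cos(pi*s/4)/pi**2 + 12*sin(pi*s/4)/pi + 256*sin(pi*s/4)/pi**3 + 16*cos(pi*s/4)/pi**2; evaluating from -4 to 4: ∫_{-4}^{4} (-2*s**2 + s + 3) cos(pi*s/4) ds = (240/pi**2) - (-272/pi**2) = 512/pi**2.
Hence a_1 = (1/4)·(512/pi**2) = 128/pi**2.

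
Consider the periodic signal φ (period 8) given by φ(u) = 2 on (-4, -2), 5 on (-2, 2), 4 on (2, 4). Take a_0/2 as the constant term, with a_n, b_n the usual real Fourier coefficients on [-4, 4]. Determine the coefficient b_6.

b_6 = 1/4 ∫_{-4}^{4} φ(u) sin(3*pi*u/2) du.
Split the integral at the breakpoints.
Directly, an antiderivative of (2) sin(3*pi*u/2) is -4*cos(3*pi*u/2)/(3*pi); evaluating from -4 to -2: ∫_{-4}^{-2} (2) sin(3*pi*u/2) du = (4/(3*pi)) - (-4/(3*pi)) = 8/(3*pi).
Directly, an antiderivative of (5) sin(3*pi*u/2) is -10*cos(3*pi*u/2)/(3*pi); evaluating from -2 to 2: ∫_{-2}^{2} (5) sin(3*pi*u/2) du = (10/(3*pi)) - (10/(3*pi)) = 0.
Directly, an antiderivative of (4) sin(3*pi*u/2) is -8*cos(3*pi*u/2)/(3*pi); evaluating from 2 to 4: ∫_{2}^{4} (4) sin(3*pi*u/2) du = (-8/(3*pi)) - (8/(3*pi)) = -16/(3*pi).
Summing the pieces and multiplying by (1/4) gives b_6 = -2/(3*pi).

-2/(3*pi)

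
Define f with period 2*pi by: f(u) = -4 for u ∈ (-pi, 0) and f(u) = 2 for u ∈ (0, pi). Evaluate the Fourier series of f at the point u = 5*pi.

u = 5*pi differs from u = pi by 2 full period(s), and the series is 2*pi-periodic.
At u = pi the one-sided limits are f(pi^-) = 2 and f(pi^+) = -4.
By Dirichlet's theorem the series converges to their average, [(2) + (-4)]/2 = -1.

-1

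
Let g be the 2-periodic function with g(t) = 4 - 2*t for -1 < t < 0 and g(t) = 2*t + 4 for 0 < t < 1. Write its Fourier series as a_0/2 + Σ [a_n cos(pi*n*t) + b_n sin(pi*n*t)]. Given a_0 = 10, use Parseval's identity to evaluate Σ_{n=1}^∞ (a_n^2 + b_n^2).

2/3

Parseval: a_0^2/2 + Σ_{n≥1} (a_n^2+b_n^2) = ∫_{-1}^{1} g(t)^2 dt = 152/3.
Subtract a_0^2/2 = 50: Σ (a_n^2+b_n^2) = 2/3.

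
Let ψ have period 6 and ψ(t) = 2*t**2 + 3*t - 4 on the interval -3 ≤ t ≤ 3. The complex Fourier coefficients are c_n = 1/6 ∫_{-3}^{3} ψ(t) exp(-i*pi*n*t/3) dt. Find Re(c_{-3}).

-4/pi**2

Since ψ is real-valued, Re(c_{-3}) = 1/6 ∫_{-3}^{3} ψ(t) cos(-pi*t) dt = a_{3}/2.
Integrating by parts twice (tabular method), an antiderivative of (2*t**2 + 3*t - 4) cos(-pi*t) is 2*t**2*sin(pi*t)/pi + 3*t*sin(pi*t)/pi + 4*t*cos(pi*t)/pi**2 - 4*sin(pi*t)/pi - 4*sin(pi*t)/pi**3 + 3*cos(pi*t)/pi**2; evaluating from -3 to 3: ∫_{-3}^{3} (2*t**2 + 3*t - 4) cos(-pi*t) dt = (-15/pi**2) - (9/pi**2) = -24/pi**2.
Hence Re(c_{-3}) = (1/6)·(-24/pi**2) = -4/pi**2.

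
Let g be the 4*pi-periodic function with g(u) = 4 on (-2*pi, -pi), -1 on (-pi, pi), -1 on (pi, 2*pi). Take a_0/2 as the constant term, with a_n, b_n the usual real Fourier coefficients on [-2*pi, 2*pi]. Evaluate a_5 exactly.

-1/pi

a_5 = (1/(2*pi)) ∫_{-2*pi}^{2*pi} g(u) cos(5*u/2) du.
Split the integral at the breakpoints.
Directly, an antiderivative of (4) cos(5*u/2) is 8*sin(5*u/2)/5; evaluating from -2*pi to -pi: ∫_{-2*pi}^{-pi} (4) cos(5*u/2) du = (-8/5) - (0) = -8/5.
Directly, an antiderivative of (-1) cos(5*u/2) is -2*sin(5*u/2)/5; evaluating from -pi to pi: ∫_{-pi}^{pi} (-1) cos(5*u/2) du = (-2/5) - (2/5) = -4/5.
Directly, an antiderivative of (-1) cos(5*u/2) is -2*sin(5*u/2)/5; evaluating from pi to 2*pi: ∫_{pi}^{2*pi} (-1) cos(5*u/2) du = (0) - (-2/5) = 2/5.
Summing the pieces and multiplying by (1/(2*pi)) gives a_5 = -1/pi.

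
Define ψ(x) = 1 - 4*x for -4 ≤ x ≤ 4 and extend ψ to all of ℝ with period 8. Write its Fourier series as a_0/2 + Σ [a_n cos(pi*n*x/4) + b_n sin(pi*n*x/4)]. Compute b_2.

16/pi

b_2 = 1/4 ∫_{-4}^{4} ψ(x) sin(pi*x/2) dx.
Integrating by parts (boundary term plus one more integral), an antiderivative of (1 - 4*x) sin(pi*x/2) is 8*x*cos(pi*x/2)/pi - 16*sin(pi*x/2)/pi**2 - 2*cos(pi*x/2)/pi; evaluating from -4 to 4: ∫_{-4}^{4} (1 - 4*x) sin(pi*x/2) dx = (30/pi) - (-34/pi) = 64/pi.
Hence b_2 = (1/4)·(64/pi) = 16/pi.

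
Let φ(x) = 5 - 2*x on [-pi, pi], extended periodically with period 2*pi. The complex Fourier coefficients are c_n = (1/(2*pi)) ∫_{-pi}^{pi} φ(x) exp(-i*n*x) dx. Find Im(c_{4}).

Since φ is real-valued, Im(c_{4}) = -(1/(2*pi)) ∫_{-pi}^{pi} φ(x) sin(4*x) dx = -b_{4}/2.
Integrating by parts (boundary term plus one more integral), an antiderivative of (5 - 2*x) sin(4*x) is x*cos(4*x)/2 - sin(4*x)/8 - 5*cos(4*x)/4; evaluating from -pi to pi: ∫_{-pi}^{pi} (5 - 2*x) sin(4*x) dx = (-5/4 + pi/2) - (-pi/2 - 5/4) = pi.
Hence Im(c_{4}) = (-1/(2*pi))·(pi) = -1/2.

-1/2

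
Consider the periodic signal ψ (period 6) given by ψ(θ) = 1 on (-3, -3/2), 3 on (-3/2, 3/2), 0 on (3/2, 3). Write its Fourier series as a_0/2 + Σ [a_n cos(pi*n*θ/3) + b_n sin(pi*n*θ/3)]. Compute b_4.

b_4 = 1/3 ∫_{-3}^{3} ψ(θ) sin(4*pi*θ/3) dθ.
Split the integral at the breakpoints.
Directly, an antiderivative of (1) sin(4*pi*θ/3) is -3*cos(4*pi*θ/3)/(4*pi); evaluating from -3 to -3/2: ∫_{-3}^{-3/2} (1) sin(4*pi*θ/3) dθ = (-3/(4*pi)) - (-3/(4*pi)) = 0.
Directly, an antiderivative of (3) sin(4*pi*θ/3) is -9*cos(4*pi*θ/3)/(4*pi); evaluating from -3/2 to 3/2: ∫_{-3/2}^{3/2} (3) sin(4*pi*θ/3) dθ = (-9/(4*pi)) - (-9/(4*pi)) = 0.
∫_{3/2}^{3} (0) sin(4*pi*θ/3) dθ = 0.
Summing the pieces and multiplying by (1/3) gives b_4 = 0.

0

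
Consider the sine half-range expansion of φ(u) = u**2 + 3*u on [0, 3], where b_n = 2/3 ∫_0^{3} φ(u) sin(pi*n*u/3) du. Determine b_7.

36*(-2 + 49*pi**2)/(343*pi**3)

b_7 = 2/3 ∫_0^{3} (u**2 + 3*u) sin(7*pi*u/3) du.
Integrating by parts twice (tabular method), an antiderivative of (u**2 + 3*u) sin(7*pi*u/3) is -3*u**2*cos(7*pi*u/3)/(7*pi) + 18*u*sin(7*pi*u/3)/(49*pi**2) - 9*u*cos(7*pi*u/3)/(7*pi) + 27*sin(7*pi*u/3)/(49*pi**2) + 54*cos(7*pi*u/3)/(343*pi**3); evaluating from 0 to 3: ∫_{0}^{3} (u**2 + 3*u) sin(7*pi*u/3) du = (54*(-1 + 49*pi**2)/(343*pi**3)) - (54/(343*pi**3)) = 54*(-2 + 49*pi**2)/(343*pi**3).
Hence b_7 = (2/3)·(54*(-2 + 49*pi**2)/(343*pi**3)) = 36*(-2 + 49*pi**2)/(343*pi**3).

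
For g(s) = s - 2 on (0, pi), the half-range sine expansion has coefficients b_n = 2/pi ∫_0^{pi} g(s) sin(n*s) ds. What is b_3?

b_3 = 2/pi ∫_0^{pi} (s - 2) sin(3*s) ds.
Integrating by parts (boundary term plus one more integral), an antiderivative of (s - 2) sin(3*s) is -s*cos(3*s)/3 + sin(3*s)/9 + 2*cos(3*s)/3; evaluating from 0 to pi: ∫_{0}^{pi} (s - 2) sin(3*s) ds = (-2/3 + pi/3) - (2/3) = -4/3 + pi/3.
Hence b_3 = (2/pi)·(-4/3 + pi/3) = 2*(-4 + pi)/(3*pi).

2*(-4 + pi)/(3*pi)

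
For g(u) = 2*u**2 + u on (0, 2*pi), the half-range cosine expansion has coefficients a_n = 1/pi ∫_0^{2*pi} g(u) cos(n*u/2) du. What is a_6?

a_6 = 1/pi ∫_0^{2*pi} (2*u**2 + u) cos(3*u) du.
Integrating by parts twice (tabular method), an antiderivative of (2*u**2 + u) cos(3*u) is 2*u**2*sin(3*u)/3 + u*sin(3*u)/3 + 4*u*cos(3*u)/9 - 4*sin(3*u)/27 + cos(3*u)/9; evaluating from 0 to 2*pi: ∫_{0}^{2*pi} (2*u**2 + u) cos(3*u) du = (1/9 + 8*pi/9) - (1/9) = 8*pi/9.
Hence a_6 = (1/pi)·(8*pi/9) = 8/9.

8/9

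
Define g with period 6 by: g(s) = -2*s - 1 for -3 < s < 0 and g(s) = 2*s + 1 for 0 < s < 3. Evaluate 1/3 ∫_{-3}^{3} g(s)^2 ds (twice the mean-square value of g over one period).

1/3 ∫_{-3}^{3} g(s)^2 ds = 1/3 · (78) = 26.

26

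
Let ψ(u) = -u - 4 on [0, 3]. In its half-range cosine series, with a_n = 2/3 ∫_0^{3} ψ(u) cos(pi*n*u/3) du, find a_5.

12/(25*pi**2)

a_5 = 2/3 ∫_0^{3} (-u - 4) cos(5*pi*u/3) du.
Integrating by parts (boundary term plus one more integral), an antiderivative of (-u - 4) cos(5*pi*u/3) is -3*u*sin(5*pi*u/3)/(5*pi) - 12*sin(5*pi*u/3)/(5*pi) - 9*cos(5*pi*u/3)/(25*pi**2); evaluating from 0 to 3: ∫_{0}^{3} (-u - 4) cos(5*pi*u/3) du = (9/(25*pi**2)) - (-9/(25*pi**2)) = 18/(25*pi**2).
Hence a_5 = (2/3)·(18/(25*pi**2)) = 12/(25*pi**2).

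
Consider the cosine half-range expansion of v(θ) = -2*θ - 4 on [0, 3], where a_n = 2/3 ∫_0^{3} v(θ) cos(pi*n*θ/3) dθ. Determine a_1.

24/pi**2

a_1 = 2/3 ∫_0^{3} (-2*θ - 4) cos(pi*θ/3) dθ.
Integrating by parts (boundary term plus one more integral), an antiderivative of (-2*θ - 4) cos(pi*θ/3) is -6*θ*sin(pi*θ/3)/pi - 12*sin(pi*θ/3)/pi - 18*cos(pi*θ/3)/pi**2; evaluating from 0 to 3: ∫_{0}^{3} (-2*θ - 4) cos(pi*θ/3) dθ = (18/pi**2) - (-18/pi**2) = 36/pi**2.
Hence a_1 = (2/3)·(36/pi**2) = 24/pi**2.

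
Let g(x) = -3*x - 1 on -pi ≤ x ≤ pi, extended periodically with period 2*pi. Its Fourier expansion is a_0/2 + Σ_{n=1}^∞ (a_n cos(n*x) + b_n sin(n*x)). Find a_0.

a_0 = 1/pi ∫_{-pi}^{pi} g(x) dx = 1/pi · (-2*pi) = -2.

-2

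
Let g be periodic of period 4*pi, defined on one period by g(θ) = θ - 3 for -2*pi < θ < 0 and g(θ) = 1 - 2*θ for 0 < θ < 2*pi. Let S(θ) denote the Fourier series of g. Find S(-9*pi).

θ = -9*pi differs from θ = -pi by -2 full period(s), and the series is 4*pi-periodic.
g is continuous at θ = -pi with value -pi - 3, so the series converges to -pi - 3 there.

-pi - 3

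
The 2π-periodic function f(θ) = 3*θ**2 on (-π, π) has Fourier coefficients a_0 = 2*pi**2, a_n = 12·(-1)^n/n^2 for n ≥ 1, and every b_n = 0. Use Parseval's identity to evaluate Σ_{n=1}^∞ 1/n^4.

Parseval: a_0^2/2 + Σ a_n^2 = (1/π) ∫_{-π}^{π} f(θ)^2 dθ = 18*pi**4/5.
Subtract a_0^2/2 = 2*pi**4: Σ a_n^2 = 8*pi**4/5.
Since a_n^2 = 144/n^4, Σ 1/n^4 = pi**4/90.

pi**4/90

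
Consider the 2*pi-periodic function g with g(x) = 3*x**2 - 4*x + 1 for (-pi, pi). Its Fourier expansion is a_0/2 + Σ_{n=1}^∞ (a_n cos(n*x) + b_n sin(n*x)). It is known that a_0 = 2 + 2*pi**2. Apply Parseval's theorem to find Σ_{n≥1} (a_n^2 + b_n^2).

8*pi**2*(20 + 3*pi**2)/15

Parseval: a_0^2/2 + Σ_{n≥1} (a_n^2+b_n^2) = 1/pi ∫_{-pi}^{pi} g(x)^2 dx = 2 + 44*pi**2/3 + 18*pi**4/5.
Subtract a_0^2/2 = 2*(1 + pi**2)**2: Σ (a_n^2+b_n^2) = 8*pi**2*(20 + 3*pi**2)/15.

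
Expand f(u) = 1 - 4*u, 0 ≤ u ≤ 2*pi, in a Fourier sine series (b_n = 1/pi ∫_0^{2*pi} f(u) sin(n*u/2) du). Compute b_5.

b_5 = 1/pi ∫_0^{2*pi} (1 - 4*u) sin(5*u/2) du.
Integrating by parts (boundary term plus one more integral), an antiderivative of (1 - 4*u) sin(5*u/2) is 8*u*cos(5*u/2)/5 - 16*sin(5*u/2)/25 - 2*cos(5*u/2)/5; evaluating from 0 to 2*pi: ∫_{0}^{2*pi} (1 - 4*u) sin(5*u/2) du = (2/5 - 16*pi/5) - (-2/5) = 4/5 - 16*pi/5.
Hence b_5 = (1/pi)·(4/5 - 16*pi/5) = 4*(1 - 4*pi)/(5*pi).

4*(1 - 4*pi)/(5*pi)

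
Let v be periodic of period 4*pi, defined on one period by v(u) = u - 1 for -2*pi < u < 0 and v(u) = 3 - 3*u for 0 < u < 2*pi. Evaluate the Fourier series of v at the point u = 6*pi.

u = 6*pi differs from u = -2*pi by 2 full period(s), and the series is 4*pi-periodic.
At u = -2*pi the one-sided limits are v(-2*pi^-) = 3 - 6*pi and v(-2*pi^+) = -2*pi - 1.
By Dirichlet's theorem the series converges to their average, [(3 - 6*pi) + (-2*pi - 1)]/2 = 1 - 4*pi.

1 - 4*pi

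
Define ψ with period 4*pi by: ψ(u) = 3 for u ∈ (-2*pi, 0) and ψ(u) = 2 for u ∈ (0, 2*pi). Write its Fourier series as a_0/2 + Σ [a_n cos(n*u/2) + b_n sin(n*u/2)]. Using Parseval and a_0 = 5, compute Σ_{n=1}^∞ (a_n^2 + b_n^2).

Parseval: a_0^2/2 + Σ_{n≥1} (a_n^2+b_n^2) = (1/(2*pi)) ∫_{-2*pi}^{2*pi} ψ(u)^2 du = 13.
Subtract a_0^2/2 = 25/2: Σ (a_n^2+b_n^2) = 1/2.

1/2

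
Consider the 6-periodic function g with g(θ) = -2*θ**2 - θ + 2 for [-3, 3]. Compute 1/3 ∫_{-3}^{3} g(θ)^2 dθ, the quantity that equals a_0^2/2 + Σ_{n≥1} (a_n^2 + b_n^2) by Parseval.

1/3 ∫_{-3}^{3} g(θ)^2 dθ = 1/3 · (1434/5) = 478/5.

478/5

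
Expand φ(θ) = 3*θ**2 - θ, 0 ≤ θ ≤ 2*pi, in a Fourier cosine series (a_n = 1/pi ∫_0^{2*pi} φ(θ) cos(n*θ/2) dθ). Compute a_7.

a_7 = 1/pi ∫_0^{2*pi} (3*θ**2 - θ) cos(7*θ/2) dθ.
Integrating by parts twice (tabular method), an antiderivative of (3*θ**2 - θ) cos(7*θ/2) is 6*θ**2*sin(7*θ/2)/7 - 2*θ*sin(7*θ/2)/7 + 24*θ*cos(7*θ/2)/49 - 48*sin(7*θ/2)/343 - 4*cos(7*θ/2)/49; evaluating from 0 to 2*pi: ∫_{0}^{2*pi} (3*θ**2 - θ) cos(7*θ/2) dθ = (4/49 - 48*pi/49) - (-4/49) = 8/49 - 48*pi/49.
Hence a_7 = (1/pi)·(8/49 - 48*pi/49) = 8*(1 - 6*pi)/(49*pi).

8*(1 - 6*pi)/(49*pi)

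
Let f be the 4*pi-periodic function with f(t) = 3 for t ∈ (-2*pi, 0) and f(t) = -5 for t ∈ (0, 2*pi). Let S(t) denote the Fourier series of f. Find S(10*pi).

t = 10*pi differs from t = 2*pi by 2 full period(s), and the series is 4*pi-periodic.
At t = 2*pi the one-sided limits are f(2*pi^-) = -5 and f(2*pi^+) = 3.
By Dirichlet's theorem the series converges to their average, [(-5) + (3)]/2 = -1.

-1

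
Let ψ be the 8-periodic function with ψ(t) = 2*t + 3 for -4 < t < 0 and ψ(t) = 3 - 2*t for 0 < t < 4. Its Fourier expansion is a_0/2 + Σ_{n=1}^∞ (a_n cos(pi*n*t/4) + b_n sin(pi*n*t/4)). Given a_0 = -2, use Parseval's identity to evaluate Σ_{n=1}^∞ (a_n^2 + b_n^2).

32/3

Parseval: a_0^2/2 + Σ_{n≥1} (a_n^2+b_n^2) = 1/4 ∫_{-4}^{4} ψ(t)^2 dt = 38/3.
Subtract a_0^2/2 = 2: Σ (a_n^2+b_n^2) = 32/3.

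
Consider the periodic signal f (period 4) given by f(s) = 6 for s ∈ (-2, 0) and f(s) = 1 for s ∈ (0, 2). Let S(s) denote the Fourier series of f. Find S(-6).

s = -6 differs from s = -2 by -1 full period(s), and the series is 4-periodic.
At s = -2 the one-sided limits are f(-2^-) = 1 and f(-2^+) = 6.
By Dirichlet's theorem the series converges to their average, [(1) + (6)]/2 = 7/2.

7/2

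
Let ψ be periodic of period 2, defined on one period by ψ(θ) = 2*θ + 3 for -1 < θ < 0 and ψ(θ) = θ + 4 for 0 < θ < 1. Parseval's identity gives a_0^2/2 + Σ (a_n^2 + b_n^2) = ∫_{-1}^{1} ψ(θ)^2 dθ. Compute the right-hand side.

∫_{-1}^{1} ψ(θ)^2 dθ = 74/3.

74/3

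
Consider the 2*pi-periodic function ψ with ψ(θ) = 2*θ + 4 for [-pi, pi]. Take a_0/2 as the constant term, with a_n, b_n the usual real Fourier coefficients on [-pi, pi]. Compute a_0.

a_0 = 1/pi ∫_{-pi}^{pi} ψ(θ) dθ = 1/pi · (8*pi) = 8.

8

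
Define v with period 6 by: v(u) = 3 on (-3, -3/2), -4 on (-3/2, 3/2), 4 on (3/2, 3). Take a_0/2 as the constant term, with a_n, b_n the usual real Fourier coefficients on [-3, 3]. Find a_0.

-1/2

a_0 = 1/3 ∫_{-3}^{3} v(u) du = 1/3 · (-3/2) = -1/2.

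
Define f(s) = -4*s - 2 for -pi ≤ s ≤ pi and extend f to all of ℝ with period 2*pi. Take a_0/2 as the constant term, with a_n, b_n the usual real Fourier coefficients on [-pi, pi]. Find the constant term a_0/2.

a_0 = 1/pi ∫_{-pi}^{pi} f(s) ds = 1/pi · (-4*pi) = -4.
So the constant term a_0/2 = -2.

-2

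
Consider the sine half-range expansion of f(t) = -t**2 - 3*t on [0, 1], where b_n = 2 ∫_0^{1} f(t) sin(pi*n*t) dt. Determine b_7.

8*(1 - 49*pi**2)/(343*pi**3)

b_7 = 2 ∫_0^{1} (-t**2 - 3*t) sin(7*pi*t) dt.
Integrating by parts twice (tabular method), an antiderivative of (-t**2 - 3*t) sin(7*pi*t) is t**2*cos(7*pi*t)/(7*pi) - 2*t*sin(7*pi*t)/(49*pi**2) + 3*t*cos(7*pi*t)/(7*pi) - 3*sin(7*pi*t)/(49*pi**2) - 2*cos(7*pi*t)/(343*pi**3); evaluating from 0 to 1: ∫_{0}^{1} (-t**2 - 3*t) sin(7*pi*t) dt = (2*(1 - 98*pi**2)/(343*pi**3)) - (-2/(343*pi**3)) = 4*(1 - 49*pi**2)/(343*pi**3).
Hence b_7 = 2·(4*(1 - 49*pi**2)/(343*pi**3)) = 8*(1 - 49*pi**2)/(343*pi**3).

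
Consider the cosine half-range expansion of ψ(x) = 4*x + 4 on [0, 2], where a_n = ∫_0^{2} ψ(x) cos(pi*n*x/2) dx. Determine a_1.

-32/pi**2

a_1 = ∫_0^{2} (4*x + 4) cos(pi*x/2) dx.
Integrating by parts (boundary term plus one more integral), an antiderivative of (4*x + 4) cos(pi*x/2) is 8*x*sin(pi*x/2)/pi + 8*sin(pi*x/2)/pi + 16*cos(pi*x/2)/pi**2; evaluating from 0 to 2: ∫_{0}^{2} (4*x + 4) cos(pi*x/2) dx = (-16/pi**2) - (16/pi**2) = -32/pi**2.
Hence a_1 = -32/pi**2.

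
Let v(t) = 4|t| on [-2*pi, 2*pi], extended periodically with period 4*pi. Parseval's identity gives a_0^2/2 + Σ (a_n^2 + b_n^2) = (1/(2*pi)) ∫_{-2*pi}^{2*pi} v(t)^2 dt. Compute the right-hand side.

(1/(2*pi)) ∫_{-2*pi}^{2*pi} v(t)^2 dt = (1/(2*pi)) · (256*pi**3/3) = 128*pi**2/3.

128*pi**2/3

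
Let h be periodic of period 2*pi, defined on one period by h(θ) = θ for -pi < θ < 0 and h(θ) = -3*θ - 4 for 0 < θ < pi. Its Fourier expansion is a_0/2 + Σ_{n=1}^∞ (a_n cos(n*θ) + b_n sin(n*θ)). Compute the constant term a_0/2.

-pi - 2

a_0 = 1/pi ∫_{-pi}^{pi} h(θ) dθ = 1/pi · (-2*pi*(2 + pi)) = -2*pi - 4.
So the constant term a_0/2 = -pi - 2.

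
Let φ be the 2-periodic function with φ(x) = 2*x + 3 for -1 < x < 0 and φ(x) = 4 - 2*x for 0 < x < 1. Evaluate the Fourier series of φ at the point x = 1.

x = 1 differs from x = -1 by 1 full period(s), and the series is 2-periodic.
At x = -1 the one-sided limits are φ(-1^-) = 2 and φ(-1^+) = 1.
By Dirichlet's theorem the series converges to their average, [(2) + (1)]/2 = 3/2.

3/2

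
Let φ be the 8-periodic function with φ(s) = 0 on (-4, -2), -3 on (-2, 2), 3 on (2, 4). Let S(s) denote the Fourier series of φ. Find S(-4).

At s = -4 the one-sided limits are φ(-4^-) = 3 and φ(-4^+) = 0.
By Dirichlet's theorem the series converges to their average, [(3) + (0)]/2 = 3/2.

3/2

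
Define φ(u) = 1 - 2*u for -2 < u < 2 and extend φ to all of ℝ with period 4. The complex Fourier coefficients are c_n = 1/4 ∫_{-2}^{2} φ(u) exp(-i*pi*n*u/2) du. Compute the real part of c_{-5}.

Since φ is real-valued, Re(c_{-5}) = 1/4 ∫_{-2}^{2} φ(u) cos(-5*pi*u/2) du = a_{5}/2.
Integrating by parts (boundary term plus one more integral), an antiderivative of (1 - 2*u) cos(-5*pi*u/2) is -4*u*sin(5*pi*u/2)/(5*pi) + 2*sin(5*pi*u/2)/(5*pi) - 8*cos(5*pi*u/2)/(25*pi**2); evaluating from -2 to 2: ∫_{-2}^{2} (1 - 2*u) cos(-5*pi*u/2) du = (8/(25*pi**2)) - (8/(25*pi**2)) = 0.
Hence Re(c_{-5}) = (1/4)·(0) = 0.

0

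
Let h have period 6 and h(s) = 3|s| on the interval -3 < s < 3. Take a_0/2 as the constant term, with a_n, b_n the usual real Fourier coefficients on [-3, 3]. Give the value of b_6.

b_6 = 1/3 ∫_{-3}^{3} h(s) sin(2*pi*s) ds.
h is even and sin(2*pi*s) is odd, so the integrand is odd over a symmetric interval and the integral vanishes.

0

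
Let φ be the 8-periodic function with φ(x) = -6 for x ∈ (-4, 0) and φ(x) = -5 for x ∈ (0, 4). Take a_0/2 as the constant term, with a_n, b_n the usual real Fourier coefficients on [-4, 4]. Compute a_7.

0

a_7 = 1/4 ∫_{-4}^{4} φ(x) cos(7*pi*x/4) dx.
Split the integral at the breakpoints.
Directly, an antiderivative of (-6) cos(7*pi*x/4) is -24*sin(7*pi*x/4)/(7*pi); evaluating from -4 to 0: ∫_{-4}^{0} (-6) cos(7*pi*x/4) dx = (0) - (0) = 0.
Directly, an antiderivative of (-5) cos(7*pi*x/4) is -20*sin(7*pi*x/4)/(7*pi); evaluating from 0 to 4: ∫_{0}^{4} (-5) cos(7*pi*x/4) dx = (0) - (0) = 0.
Summing the pieces and multiplying by (1/4) gives a_7 = 0.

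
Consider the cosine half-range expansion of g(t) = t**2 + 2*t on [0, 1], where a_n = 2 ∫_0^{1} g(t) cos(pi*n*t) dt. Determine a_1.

a_1 = 2 ∫_0^{1} (t**2 + 2*t) cos(pi*t) dt.
Integrating by parts twice (tabular method), an antiderivative of (t**2 + 2*t) cos(pi*t) is t**2*sin(pi*t)/pi + 2*t*sin(pi*t)/pi + 2*t*cos(pi*t)/pi**2 - 2*sin(pi*t)/pi**3 + 2*cos(pi*t)/pi**2; evaluating from 0 to 1: ∫_{0}^{1} (t**2 + 2*t) cos(pi*t) dt = (-4/pi**2) - (2/pi**2) = -6/pi**2.
Hence a_1 = 2·(-6/pi**2) = -12/pi**2.

-12/pi**2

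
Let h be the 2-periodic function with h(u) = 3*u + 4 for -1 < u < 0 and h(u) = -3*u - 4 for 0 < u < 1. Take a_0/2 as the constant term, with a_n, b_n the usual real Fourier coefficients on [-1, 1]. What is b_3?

-16/(3*pi)

b_3 = ∫_{-1}^{1} h(u) sin(3*pi*u) du.
Split the integral at the breakpoints.
Integrating by parts (boundary term plus one more integral), an antiderivative of (3*u + 4) sin(3*pi*u) is -u*cos(3*pi*u)/pi + sin(3*pi*u)/(3*pi**2) - 4*cos(3*pi*u)/(3*pi); evaluating from -1 to 0: ∫_{-1}^{0} (3*u + 4) sin(3*pi*u) du = (-4/(3*pi)) - (1/(3*pi)) = -5/(3*pi).
Integrating by parts (boundary term plus one more integral), an antiderivative of (-3*u - 4) sin(3*pi*u) is u*cos(3*pi*u)/pi - sin(3*pi*u)/(3*pi**2) + 4*cos(3*pi*u)/(3*pi); evaluating from 0 to 1: ∫_{0}^{1} (-3*u - 4) sin(3*pi*u) du = (-7/(3*pi)) - (4/(3*pi)) = -11/(3*pi).
Summing the pieces gives b_3 = -16/(3*pi).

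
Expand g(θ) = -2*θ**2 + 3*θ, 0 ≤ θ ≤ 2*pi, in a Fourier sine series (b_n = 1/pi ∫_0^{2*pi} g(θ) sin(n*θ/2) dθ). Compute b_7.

b_7 = 1/pi ∫_0^{2*pi} (-2*θ**2 + 3*θ) sin(7*θ/2) dθ.
Integrating by parts twice (tabular method), an antiderivative of (-2*θ**2 + 3*θ) sin(7*θ/2) is 4*θ**2*cos(7*θ/2)/7 - 16*θ*sin(7*θ/2)/49 - 6*θ*cos(7*θ/2)/7 + 12*sin(7*θ/2)/49 - 32*cos(7*θ/2)/343; evaluating from 0 to 2*pi: ∫_{0}^{2*pi} (-2*θ**2 + 3*θ) sin(7*θ/2) dθ = (-16*pi**2/7 + 32/343 + 12*pi/7) - (-32/343) = -16*pi**2/7 + 64/343 + 12*pi/7.
Hence b_7 = (1/pi)·(-16*pi**2/7 + 64/343 + 12*pi/7) = 4*(-196*pi**2 + 16 + 147*pi)/(343*pi).

4*(-196*pi**2 + 16 + 147*pi)/(343*pi)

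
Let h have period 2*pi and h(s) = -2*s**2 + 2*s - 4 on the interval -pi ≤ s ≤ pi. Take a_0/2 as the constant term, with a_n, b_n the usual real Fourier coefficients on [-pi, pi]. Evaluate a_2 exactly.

a_2 = 1/pi ∫_{-pi}^{pi} h(s) cos(2*s) ds.
Integrating by parts twice (tabular method), an antiderivative of (-2*s**2 + 2*s - 4) cos(2*s) is -s**2*sin(2*s) + s*sin(2*s) - s*cos(2*s) - 3*sin(2*s)/2 + cos(2*s)/2; evaluating from -pi to pi: ∫_{-pi}^{pi} (-2*s**2 + 2*s - 4) cos(2*s) ds = (1/2 - pi) - (1/2 + pi) = -2*pi.
Hence a_2 = (1/pi)·(-2*pi) = -2.

-2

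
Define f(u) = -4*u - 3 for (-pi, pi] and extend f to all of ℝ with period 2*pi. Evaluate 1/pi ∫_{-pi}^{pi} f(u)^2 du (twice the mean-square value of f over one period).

18 + 32*pi**2/3

1/pi ∫_{-pi}^{pi} f(u)^2 du = 1/pi · (18*pi + 32*pi**3/3) = 18 + 32*pi**2/3.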